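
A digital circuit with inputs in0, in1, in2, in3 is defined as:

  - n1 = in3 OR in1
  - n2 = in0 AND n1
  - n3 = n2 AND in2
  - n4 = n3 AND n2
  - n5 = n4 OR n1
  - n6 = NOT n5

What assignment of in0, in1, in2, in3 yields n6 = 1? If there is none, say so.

in0=0, in1=0, in2=1, in3=0

n6 = NOT n5 must be 1, so n5 = 0.
n5 = n4 OR n1 must be 0, so both n4 = 0 and n1 = 0.
n4 = n3 AND n2 must be 0, so at least one of n3, n2 is 0.
Check with in0=0, in1=0, in2=1, in3=0:
n1 = in3 OR in1 = 0 OR 0 = 0
n2 = in0 AND n1 = 0 AND 0 = 0
n3 = n2 AND in2 = 0 AND 1 = 0
n4 = n3 AND n2 = 0 AND 0 = 0
n5 = n4 OR n1 = 0 OR 0 = 0
n6 = NOT n5 = NOT 0 = 1
So n6 = 1 as required.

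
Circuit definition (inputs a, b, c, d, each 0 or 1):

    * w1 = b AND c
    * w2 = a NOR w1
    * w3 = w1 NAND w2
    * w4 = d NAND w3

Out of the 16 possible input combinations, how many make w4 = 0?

w4 = d NAND w3 must be 0, so both d = 1 and w3 = 1.
Enumerating the 16 input combinations, 8 give w4 = 0 and 8 give w4 = 1.

8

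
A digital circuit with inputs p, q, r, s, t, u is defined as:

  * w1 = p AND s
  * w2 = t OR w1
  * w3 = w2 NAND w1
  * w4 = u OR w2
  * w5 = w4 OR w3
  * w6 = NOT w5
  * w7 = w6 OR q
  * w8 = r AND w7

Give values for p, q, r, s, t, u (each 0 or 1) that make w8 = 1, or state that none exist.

Check with p=1 q=1 r=1 s=0 t=0 u=0:
w1 = p AND s = 1 AND 0 = 0
w2 = t OR w1 = 0 OR 0 = 0
w3 = w2 NAND w1 = 0 NAND 0 = 1
w4 = u OR w2 = 0 OR 0 = 0
w5 = w4 OR w3 = 0 OR 1 = 1
w6 = NOT w5 = NOT 1 = 0
w7 = w6 OR q = 0 OR 1 = 1
w8 = r AND w7 = 1 AND 1 = 1
So w8 = 1 as required.

p=1 q=1 r=1 s=0 t=0 u=0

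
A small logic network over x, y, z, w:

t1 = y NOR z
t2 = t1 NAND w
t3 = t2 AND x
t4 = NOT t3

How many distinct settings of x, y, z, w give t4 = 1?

t4 = NOT t3 must be 1, so t3 = 0.
t3 = t2 AND x must be 0, so at least one of t2, x is 0.
Enumerating the 16 input combinations, 9 give t4 = 1 and 7 give t4 = 0.

9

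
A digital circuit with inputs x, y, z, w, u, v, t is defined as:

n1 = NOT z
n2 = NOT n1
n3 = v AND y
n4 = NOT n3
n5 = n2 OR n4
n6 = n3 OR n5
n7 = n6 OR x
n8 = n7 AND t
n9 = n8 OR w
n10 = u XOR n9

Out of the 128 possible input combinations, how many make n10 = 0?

n10 = u XOR n9 must be 0, so u and n9 are equal.
Enumerating the 128 input combinations, 64 give n10 = 0 and 64 give n10 = 1.

64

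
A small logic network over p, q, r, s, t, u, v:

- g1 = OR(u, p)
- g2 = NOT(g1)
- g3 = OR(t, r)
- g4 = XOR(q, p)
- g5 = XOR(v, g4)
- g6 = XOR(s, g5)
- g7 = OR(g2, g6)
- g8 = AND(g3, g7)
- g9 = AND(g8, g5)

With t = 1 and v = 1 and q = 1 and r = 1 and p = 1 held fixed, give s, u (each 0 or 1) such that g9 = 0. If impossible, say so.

g9 = AND(g8, g5) must be 0, so at least one of g8, g5 is 0.
Check with t = 1 and v = 1 and q = 1 and r = 1 and p = 1 and s=1, u=1:
g1 = OR(u, p) = OR(1, 1) = 1
g2 = NOT(g1) = NOT 1 = 0
g3 = OR(t, r) = OR(1, 1) = 1
g4 = XOR(q, p) = XOR(1, 1) = 0
g5 = XOR(v, g4) = XOR(1, 0) = 1
g6 = XOR(s, g5) = XOR(1, 1) = 0
g7 = OR(g2, g6) = OR(0, 0) = 0
g8 = AND(g3, g7) = AND(1, 0) = 0
g9 = AND(g8, g5) = AND(0, 1) = 0
So g9 = 0.

s=1, u=1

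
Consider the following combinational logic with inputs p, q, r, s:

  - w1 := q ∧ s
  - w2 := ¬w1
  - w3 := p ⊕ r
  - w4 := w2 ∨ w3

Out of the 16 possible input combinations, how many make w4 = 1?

14

w4 = w2 ∨ w3 must be 1, so at least one of w2, w3 is 1.
Enumerating the 16 input combinations, 14 give w4 = 1 and 2 give w4 = 0.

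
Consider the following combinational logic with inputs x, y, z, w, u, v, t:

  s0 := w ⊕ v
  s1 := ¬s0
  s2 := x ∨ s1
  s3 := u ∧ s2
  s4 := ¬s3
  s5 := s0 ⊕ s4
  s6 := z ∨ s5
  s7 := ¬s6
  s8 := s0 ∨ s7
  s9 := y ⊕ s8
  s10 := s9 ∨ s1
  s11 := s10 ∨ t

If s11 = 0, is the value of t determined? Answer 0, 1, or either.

s11 = s10 ∨ t must be 0, so both s10 = 0 and t = 0.
Every assignment with s11 = 0 has t = 0; there are 16 such assignment(s).

0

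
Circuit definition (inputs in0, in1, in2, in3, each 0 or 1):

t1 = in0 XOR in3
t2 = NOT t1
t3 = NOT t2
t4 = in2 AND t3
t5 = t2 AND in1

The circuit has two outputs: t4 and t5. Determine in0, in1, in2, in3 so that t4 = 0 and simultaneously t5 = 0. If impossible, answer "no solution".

Check with in0=0, in1=1, in2=0, in3=1:
t1 = in0 XOR in3 = 0 XOR 1 = 1
t2 = NOT t1 = NOT 1 = 0
t3 = NOT t2 = NOT 0 = 1
t4 = in2 AND t3 = 0 AND 1 = 0
t5 = t2 AND in1 = 0 AND 1 = 0
So t4 = 0 and t5 = 0.

in0=0, in1=1, in2=0, in3=1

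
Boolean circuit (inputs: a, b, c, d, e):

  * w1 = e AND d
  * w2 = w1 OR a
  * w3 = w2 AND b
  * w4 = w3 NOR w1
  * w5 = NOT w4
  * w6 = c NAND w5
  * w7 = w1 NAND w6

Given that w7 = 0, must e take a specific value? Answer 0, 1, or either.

1

w7 = w1 NAND w6 must be 0, so both w1 = 1 and w6 = 1.
w1 = e AND d must be 1, so both e = 1 and d = 1.
w6 = c NAND w5 must be 1, so at least one of c, w5 is 0.
Every assignment with w7 = 0 has e = 1; there are 4 such assignment(s).
  a=0, b=0, c=0, d=1, e=1
  a=0, b=1, c=0, d=1, e=1
  a=1, b=0, c=0, d=1, e=1
  a=1, b=1, c=0, d=1, e=1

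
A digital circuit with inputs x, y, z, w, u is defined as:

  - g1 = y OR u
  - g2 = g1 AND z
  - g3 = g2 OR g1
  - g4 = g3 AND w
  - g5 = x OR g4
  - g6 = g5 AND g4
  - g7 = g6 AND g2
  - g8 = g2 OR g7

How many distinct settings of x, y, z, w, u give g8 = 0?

20

g8 = g2 OR g7 must be 0, so both g2 = 0 and g7 = 0.
g2 = g1 AND z must be 0, so at least one of g1, z is 0.
g7 = g6 AND g2 must be 0, so at least one of g6, g2 is 0.
Enumerating the 32 input combinations, 20 give g8 = 0 and 12 give g8 = 1.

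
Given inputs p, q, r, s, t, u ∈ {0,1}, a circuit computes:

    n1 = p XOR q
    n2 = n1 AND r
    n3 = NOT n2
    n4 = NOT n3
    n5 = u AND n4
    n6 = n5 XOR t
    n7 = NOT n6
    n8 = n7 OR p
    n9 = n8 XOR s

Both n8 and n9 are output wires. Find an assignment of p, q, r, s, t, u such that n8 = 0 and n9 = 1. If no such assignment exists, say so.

Check with p=0, q=0, r=1, s=1, t=1, u=0:
n1 = p XOR q = 0 XOR 0 = 0
n2 = n1 AND r = 0 AND 1 = 0
n3 = NOT n2 = NOT 0 = 1
n4 = NOT n3 = NOT 1 = 0
n5 = u AND n4 = 0 AND 0 = 0
n6 = n5 XOR t = 0 XOR 1 = 1
n7 = NOT n6 = NOT 1 = 0
n8 = n7 OR p = 0 OR 0 = 0
n9 = n8 XOR s = 0 XOR 1 = 1
So n8 = 0 and n9 = 1.

p=0, q=0, r=1, s=1, t=1, u=0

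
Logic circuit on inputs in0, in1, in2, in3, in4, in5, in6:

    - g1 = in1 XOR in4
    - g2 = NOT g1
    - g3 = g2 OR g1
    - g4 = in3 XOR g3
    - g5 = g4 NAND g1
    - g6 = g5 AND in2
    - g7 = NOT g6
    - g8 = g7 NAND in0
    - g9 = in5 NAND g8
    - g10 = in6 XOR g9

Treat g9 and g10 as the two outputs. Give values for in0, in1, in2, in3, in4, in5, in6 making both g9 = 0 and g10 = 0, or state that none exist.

Check with in0=0, in1=1, in2=1, in3=1, in4=1, in5=1, in6=0:
g1 = in1 XOR in4 = 1 XOR 1 = 0
g2 = NOT g1 = NOT 0 = 1
g3 = g2 OR g1 = 1 OR 0 = 1
g4 = in3 XOR g3 = 1 XOR 1 = 0
g5 = g4 NAND g1 = 0 NAND 0 = 1
g6 = g5 AND in2 = 1 AND 1 = 1
g7 = NOT g6 = NOT 1 = 0
g8 = g7 NAND in0 = 0 NAND 0 = 1
g9 = in5 NAND g8 = 1 NAND 1 = 0
g10 = in6 XOR g9 = 0 XOR 0 = 0
So g9 = 0 and g10 = 0.

in0=0, in1=1, in2=1, in3=1, in4=1, in5=1, in6=0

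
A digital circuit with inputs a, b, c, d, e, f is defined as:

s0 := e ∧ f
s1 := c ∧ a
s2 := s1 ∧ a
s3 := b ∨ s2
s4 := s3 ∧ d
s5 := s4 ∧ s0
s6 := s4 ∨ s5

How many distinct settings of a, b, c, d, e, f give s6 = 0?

s6 = s4 ∨ s5 must be 0, so both s4 = 0 and s5 = 0.
s4 = s3 ∧ d must be 0, so at least one of s3, d is 0.
s5 = s4 ∧ s0 must be 0, so at least one of s4, s0 is 0.
Enumerating the 64 input combinations, 44 give s6 = 0 and 20 give s6 = 1.

44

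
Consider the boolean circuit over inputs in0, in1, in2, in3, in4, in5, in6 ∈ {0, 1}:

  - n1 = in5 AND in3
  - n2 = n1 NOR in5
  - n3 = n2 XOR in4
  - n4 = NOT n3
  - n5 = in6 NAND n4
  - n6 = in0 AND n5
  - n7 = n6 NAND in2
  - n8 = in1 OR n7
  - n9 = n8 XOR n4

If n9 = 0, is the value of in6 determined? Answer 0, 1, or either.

Both values of in6 occur among assignments with n9 = 0:
  in6=0: in0=0, in1=0, in2=0, in3=0, in4=0, in5=1, in6=0
  in6=1: in0=0, in1=0, in2=0, in3=0, in4=0, in5=1, in6=1

either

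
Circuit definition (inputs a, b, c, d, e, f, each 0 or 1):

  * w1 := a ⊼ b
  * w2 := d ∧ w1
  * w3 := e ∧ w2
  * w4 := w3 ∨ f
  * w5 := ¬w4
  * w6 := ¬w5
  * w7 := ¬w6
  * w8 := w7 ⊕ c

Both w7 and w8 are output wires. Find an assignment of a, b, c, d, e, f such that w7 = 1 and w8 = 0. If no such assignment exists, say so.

a=0, b=0, c=1, d=1, e=0, f=0

Check with a=0, b=0, c=1, d=1, e=0, f=0:
w1 = a ⊼ b = 0 ⊼ 0 = 1
w2 = d ∧ w1 = 1 ∧ 1 = 1
w3 = e ∧ w2 = 0 ∧ 1 = 0
w4 = w3 ∨ f = 0 ∨ 0 = 0
w5 = ¬w4 = ¬0 = 1
w6 = ¬w5 = ¬1 = 0
w7 = ¬w6 = ¬0 = 1
w8 = w7 ⊕ c = 1 ⊕ 1 = 0
So w7 = 1 and w8 = 0.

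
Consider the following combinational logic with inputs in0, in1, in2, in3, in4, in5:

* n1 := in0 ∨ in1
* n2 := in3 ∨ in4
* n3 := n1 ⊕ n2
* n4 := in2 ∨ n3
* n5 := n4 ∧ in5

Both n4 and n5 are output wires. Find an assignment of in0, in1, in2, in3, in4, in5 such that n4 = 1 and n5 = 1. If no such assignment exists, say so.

Check with in0=1 in1=1 in2=1 in3=1 in4=1 in5=1:
n1 = in0 ∨ in1 = 1 ∨ 1 = 1
n2 = in3 ∨ in4 = 1 ∨ 1 = 1
n3 = n1 ⊕ n2 = 1 ⊕ 1 = 0
n4 = in2 ∨ n3 = 1 ∨ 0 = 1
n5 = n4 ∧ in5 = 1 ∧ 1 = 1
So n4 = 1 and n5 = 1.

in0=1 in1=1 in2=1 in3=1 in4=1 in5=1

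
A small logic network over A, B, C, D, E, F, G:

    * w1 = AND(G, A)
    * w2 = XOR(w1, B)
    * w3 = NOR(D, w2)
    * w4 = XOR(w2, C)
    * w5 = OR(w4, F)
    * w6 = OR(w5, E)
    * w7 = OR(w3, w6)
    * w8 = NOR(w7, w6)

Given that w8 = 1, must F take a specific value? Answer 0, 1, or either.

0

w8 = NOR(w7, w6) must be 1, so both w7 = 0 and w6 = 0.
w7 = OR(w3, w6) must be 0, so both w3 = 0 and w6 = 0.
w6 = OR(w5, E) must be 0, so both w5 = 0 and E = 0.
Every assignment with w8 = 1 has F = 0; there are 12 such assignment(s).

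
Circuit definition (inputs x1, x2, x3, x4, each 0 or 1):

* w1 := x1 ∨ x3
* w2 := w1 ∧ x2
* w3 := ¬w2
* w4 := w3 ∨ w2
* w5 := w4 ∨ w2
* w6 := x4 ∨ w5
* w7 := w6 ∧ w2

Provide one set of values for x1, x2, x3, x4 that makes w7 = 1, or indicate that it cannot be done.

x1=0, x2=1, x3=1, x4=1

w7 = w6 ∧ w2 must be 1, so both w6 = 1 and w2 = 1.
w6 = x4 ∨ w5 must be 1, so at least one of x4, w5 is 1.
Check with x1=0, x2=1, x3=1, x4=1:
w1 = x1 ∨ x3 = 0 ∨ 1 = 1
w2 = w1 ∧ x2 = 1 ∧ 1 = 1
w3 = ¬w2 = ¬1 = 0
w4 = w3 ∨ w2 = 0 ∨ 1 = 1
w5 = w4 ∨ w2 = 1 ∨ 1 = 1
w6 = x4 ∨ w5 = 1 ∨ 1 = 1
w7 = w6 ∧ w2 = 1 ∧ 1 = 1
So w7 = 1 as required.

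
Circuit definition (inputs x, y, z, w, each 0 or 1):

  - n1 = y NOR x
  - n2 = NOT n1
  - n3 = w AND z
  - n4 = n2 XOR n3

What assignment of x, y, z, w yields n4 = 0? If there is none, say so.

x=0, y=1, z=1, w=1

n4 = n2 XOR n3 must be 0, so n2 and n3 are equal.
Check with x=0, y=1, z=1, w=1:
n1 = y NOR x = 1 NOR 0 = 0
n2 = NOT n1 = NOT 0 = 1
n3 = w AND z = 1 AND 1 = 1
n4 = n2 XOR n3 = 1 XOR 1 = 0
So n4 = 0 as required.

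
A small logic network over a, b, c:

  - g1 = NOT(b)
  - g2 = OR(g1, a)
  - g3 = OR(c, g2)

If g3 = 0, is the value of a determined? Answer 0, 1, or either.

0

g3 = OR(c, g2) must be 0, so both c = 0 and g2 = 0.
g2 = OR(g1, a) must be 0, so both g1 = 0 and a = 0.
Every assignment with g3 = 0 has a = 0; there are 1 such assignment(s).
  a=0, b=1, c=0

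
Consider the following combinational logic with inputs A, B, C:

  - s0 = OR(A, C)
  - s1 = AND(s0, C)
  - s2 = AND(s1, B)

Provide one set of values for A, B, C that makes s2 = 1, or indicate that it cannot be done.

A=0, B=1, C=1

Check with A=0, B=1, C=1:
s0 = OR(A, C) = OR(0, 1) = 1
s1 = AND(s0, C) = AND(1, 1) = 1
s2 = AND(s1, B) = AND(1, 1) = 1
So s2 = 1 as required.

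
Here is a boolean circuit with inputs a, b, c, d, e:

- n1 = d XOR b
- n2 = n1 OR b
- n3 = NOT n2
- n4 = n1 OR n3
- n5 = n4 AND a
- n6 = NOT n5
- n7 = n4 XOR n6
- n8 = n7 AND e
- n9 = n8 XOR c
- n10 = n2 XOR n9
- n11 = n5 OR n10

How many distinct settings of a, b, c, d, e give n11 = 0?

10

n11 = n5 OR n10 must be 0, so both n5 = 0 and n10 = 0.
Enumerating the 32 input combinations, 10 give n11 = 0 and 22 give n11 = 1.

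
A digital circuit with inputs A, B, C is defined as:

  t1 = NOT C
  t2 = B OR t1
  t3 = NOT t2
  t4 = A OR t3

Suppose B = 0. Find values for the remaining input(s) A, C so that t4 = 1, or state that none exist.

A=1, C=1

t4 = A OR t3 must be 1, so at least one of A, t3 is 1.
Check with B = 0 and A=1, C=1:
t1 = NOT C = NOT 1 = 0
t2 = B OR t1 = 0 OR 0 = 0
t3 = NOT t2 = NOT 0 = 1
t4 = A OR t3 = 1 OR 1 = 1
So t4 = 1.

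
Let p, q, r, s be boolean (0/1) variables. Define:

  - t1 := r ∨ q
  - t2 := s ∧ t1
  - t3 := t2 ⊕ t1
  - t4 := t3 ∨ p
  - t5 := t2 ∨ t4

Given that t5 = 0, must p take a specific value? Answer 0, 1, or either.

0

t5 = t2 ∨ t4 must be 0, so both t2 = 0 and t4 = 0.
t2 = s ∧ t1 must be 0, so at least one of s, t1 is 0.
Every assignment with t5 = 0 has p = 0; there are 2 such assignment(s).
  p=0, q=0, r=0, s=0
  p=0, q=0, r=0, s=1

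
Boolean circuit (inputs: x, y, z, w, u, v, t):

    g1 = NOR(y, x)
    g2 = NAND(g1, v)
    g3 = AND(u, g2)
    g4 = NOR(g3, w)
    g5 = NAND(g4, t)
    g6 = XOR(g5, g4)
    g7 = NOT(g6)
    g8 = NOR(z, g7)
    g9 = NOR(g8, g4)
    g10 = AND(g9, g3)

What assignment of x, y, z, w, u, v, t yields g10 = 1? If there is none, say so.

x=0, y=0, z=1, w=1, u=1, v=0, t=1

g10 = AND(g9, g3) must be 1, so both g9 = 1 and g3 = 1.
g9 = NOR(g8, g4) must be 1, so both g8 = 0 and g4 = 0.
Check with x=0, y=0, z=1, w=1, u=1, v=0, t=1:
g1 = NOR(y, x) = NOR(0, 0) = 1
g2 = NAND(g1, v) = NAND(1, 0) = 1
g3 = AND(u, g2) = AND(1, 1) = 1
g4 = NOR(g3, w) = NOR(1, 1) = 0
g5 = NAND(g4, t) = NAND(0, 1) = 1
g6 = XOR(g5, g4) = XOR(1, 0) = 1
g7 = NOT(g6) = NOT 1 = 0
g8 = NOR(z, g7) = NOR(1, 0) = 0
g9 = NOR(g8, g4) = NOR(0, 0) = 1
g10 = AND(g9, g3) = AND(1, 1) = 1
So g10 = 1 as required.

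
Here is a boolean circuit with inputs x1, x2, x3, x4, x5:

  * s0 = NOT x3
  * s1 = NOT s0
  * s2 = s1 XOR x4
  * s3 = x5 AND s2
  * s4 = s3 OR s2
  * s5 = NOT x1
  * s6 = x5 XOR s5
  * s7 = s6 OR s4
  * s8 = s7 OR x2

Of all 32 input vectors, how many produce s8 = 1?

s8 = s7 OR x2 must be 1, so at least one of s7, x2 is 1.
Enumerating the 32 input combinations, 28 give s8 = 1 and 4 give s8 = 0.

28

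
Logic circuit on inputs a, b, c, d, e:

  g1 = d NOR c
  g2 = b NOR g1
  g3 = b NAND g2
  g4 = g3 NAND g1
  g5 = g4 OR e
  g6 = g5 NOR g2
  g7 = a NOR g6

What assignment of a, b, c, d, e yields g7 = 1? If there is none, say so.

Check with a=0, b=1, c=0, d=1, e=1:
g1 = d NOR c = 1 NOR 0 = 0
g2 = b NOR g1 = 1 NOR 0 = 0
g3 = b NAND g2 = 1 NAND 0 = 1
g4 = g3 NAND g1 = 1 NAND 0 = 1
g5 = g4 OR e = 1 OR 1 = 1
g6 = g5 NOR g2 = 1 NOR 0 = 0
g7 = a NOR g6 = 0 NOR 0 = 1
So g7 = 1 as required.

a=0, b=1, c=0, d=1, e=1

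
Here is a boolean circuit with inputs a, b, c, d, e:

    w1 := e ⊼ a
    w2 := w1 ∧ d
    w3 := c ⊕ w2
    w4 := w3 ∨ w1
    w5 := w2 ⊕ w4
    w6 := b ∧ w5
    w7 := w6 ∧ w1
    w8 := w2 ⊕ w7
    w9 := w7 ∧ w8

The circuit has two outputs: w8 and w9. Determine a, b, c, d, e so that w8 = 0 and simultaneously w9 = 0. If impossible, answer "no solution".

Check with a=1, b=1, c=0, d=0, e=1:
w1 = e ⊼ a = 1 ⊼ 1 = 0
w2 = w1 ∧ d = 0 ∧ 0 = 0
w3 = c ⊕ w2 = 0 ⊕ 0 = 0
w4 = w3 ∨ w1 = 0 ∨ 0 = 0
w5 = w2 ⊕ w4 = 0 ⊕ 0 = 0
w6 = b ∧ w5 = 1 ∧ 0 = 0
w7 = w6 ∧ w1 = 0 ∧ 0 = 0
w8 = w2 ⊕ w7 = 0 ⊕ 0 = 0
w9 = w7 ∧ w8 = 0 ∧ 0 = 0
So w8 = 0 and w9 = 0.

a=1, b=1, c=0, d=0, e=1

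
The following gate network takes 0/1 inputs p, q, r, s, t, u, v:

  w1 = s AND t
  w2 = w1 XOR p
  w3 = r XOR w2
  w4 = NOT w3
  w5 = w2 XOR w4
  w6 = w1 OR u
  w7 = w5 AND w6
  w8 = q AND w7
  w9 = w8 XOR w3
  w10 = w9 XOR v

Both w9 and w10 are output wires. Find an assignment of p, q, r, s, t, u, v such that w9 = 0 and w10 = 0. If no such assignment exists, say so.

p=1 q=0 r=1 s=0 t=1 u=1 v=0

Check with p=1 q=0 r=1 s=0 t=1 u=1 v=0:
w1 = s AND t = 0 AND 1 = 0
w2 = w1 XOR p = 0 XOR 1 = 1
w3 = r XOR w2 = 1 XOR 1 = 0
w4 = NOT w3 = NOT 0 = 1
w5 = w2 XOR w4 = 1 XOR 1 = 0
w6 = w1 OR u = 0 OR 1 = 1
w7 = w5 AND w6 = 0 AND 1 = 0
w8 = q AND w7 = 0 AND 0 = 0
w9 = w8 XOR w3 = 0 XOR 0 = 0
w10 = w9 XOR v = 0 XOR 0 = 0
So w9 = 0 and w10 = 0.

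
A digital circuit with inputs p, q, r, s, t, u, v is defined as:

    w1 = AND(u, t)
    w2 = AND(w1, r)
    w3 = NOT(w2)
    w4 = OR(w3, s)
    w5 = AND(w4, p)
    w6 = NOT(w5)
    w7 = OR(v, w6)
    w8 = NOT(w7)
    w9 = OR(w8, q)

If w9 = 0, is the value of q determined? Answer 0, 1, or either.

0

w9 = OR(w8, q) must be 0, so both w8 = 0 and q = 0.
w8 = NOT(w7) must be 0, so w7 = 1.
Every assignment with w9 = 0 has q = 0; there are 49 such assignment(s).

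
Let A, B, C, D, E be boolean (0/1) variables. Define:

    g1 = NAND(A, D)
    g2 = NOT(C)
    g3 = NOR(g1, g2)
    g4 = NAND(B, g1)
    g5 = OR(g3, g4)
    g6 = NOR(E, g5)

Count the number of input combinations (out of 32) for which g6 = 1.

g6 = NOR(E, g5) must be 1, so both E = 0 and g5 = 0.
g5 = OR(g3, g4) must be 0, so both g3 = 0 and g4 = 0.
Satisfying assignments:
  A=0, B=1, C=0, D=0, E=0
  A=0, B=1, C=0, D=1, E=0
  A=0, B=1, C=1, D=0, E=0
  A=0, B=1, C=1, D=1, E=0
  A=1, B=1, C=0, D=0, E=0
  A=1, B=1, C=1, D=0, E=0

6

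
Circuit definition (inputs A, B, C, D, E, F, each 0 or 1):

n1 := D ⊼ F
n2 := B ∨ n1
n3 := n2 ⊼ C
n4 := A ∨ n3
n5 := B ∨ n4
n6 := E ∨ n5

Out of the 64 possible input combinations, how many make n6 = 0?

n6 = E ∨ n5 must be 0, so both E = 0 and n5 = 0.
Satisfying assignments:
  A=0, B=0, C=1, D=0, E=0, F=0
  A=0, B=0, C=1, D=0, E=0, F=1
  A=0, B=0, C=1, D=1, E=0, F=0

3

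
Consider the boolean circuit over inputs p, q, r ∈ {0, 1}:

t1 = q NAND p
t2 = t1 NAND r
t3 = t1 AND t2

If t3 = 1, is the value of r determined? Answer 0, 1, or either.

t3 = t1 AND t2 must be 1, so both t1 = 1 and t2 = 1.
Every assignment with t3 = 1 has r = 0; there are 3 such assignment(s).
  p=0, q=0, r=0
  p=0, q=1, r=0
  p=1, q=0, r=0

0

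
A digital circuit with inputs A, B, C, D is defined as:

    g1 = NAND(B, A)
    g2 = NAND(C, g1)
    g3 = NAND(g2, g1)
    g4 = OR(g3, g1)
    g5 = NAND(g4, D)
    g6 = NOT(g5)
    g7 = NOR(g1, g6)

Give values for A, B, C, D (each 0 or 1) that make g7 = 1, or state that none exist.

A=1, B=1, C=0, D=0

g7 = NOR(g1, g6) must be 1, so both g1 = 0 and g6 = 0.
g1 = NAND(B, A) must be 0, so both B = 1 and A = 1.
g6 = NOT(g5) must be 0, so g5 = 1.
Check with A=1, B=1, C=0, D=0:
g1 = NAND(B, A) = NAND(1, 1) = 0
g2 = NAND(C, g1) = NAND(0, 0) = 1
g3 = NAND(g2, g1) = NAND(1, 0) = 1
g4 = OR(g3, g1) = OR(1, 0) = 1
g5 = NAND(g4, D) = NAND(1, 0) = 1
g6 = NOT(g5) = NOT 1 = 0
g7 = NOR(g1, g6) = NOR(0, 0) = 1
So g7 = 1 as required.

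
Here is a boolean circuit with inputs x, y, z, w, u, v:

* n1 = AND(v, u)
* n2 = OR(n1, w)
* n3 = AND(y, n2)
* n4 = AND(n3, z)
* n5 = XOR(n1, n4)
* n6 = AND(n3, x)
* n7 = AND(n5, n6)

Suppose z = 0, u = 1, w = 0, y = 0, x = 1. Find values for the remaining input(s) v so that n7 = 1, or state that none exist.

With z = 0, u = 1, w = 0, y = 0, x = 1 fixed, none of the 2 settings of v give n7 = 1.
For example, with v=1:
n1 = AND(v, u) = AND(1, 1) = 1
n2 = OR(n1, w) = OR(1, 0) = 1
n3 = AND(y, n2) = AND(0, 1) = 0
n4 = AND(n3, z) = AND(0, 0) = 0
n5 = XOR(n1, n4) = XOR(1, 0) = 1
n6 = AND(n3, x) = AND(0, 1) = 0
n7 = AND(n5, n6) = AND(1, 0) = 0
giving n7 = 0 ≠ 1.

no solution exists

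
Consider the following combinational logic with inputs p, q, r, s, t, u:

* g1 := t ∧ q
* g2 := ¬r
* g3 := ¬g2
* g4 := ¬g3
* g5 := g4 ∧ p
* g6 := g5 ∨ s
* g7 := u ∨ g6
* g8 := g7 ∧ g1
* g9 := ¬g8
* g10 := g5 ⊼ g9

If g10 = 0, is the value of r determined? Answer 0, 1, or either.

g10 = g5 ⊼ g9 must be 0, so both g5 = 1 and g9 = 1.
g5 = g4 ∧ p must be 1, so both g4 = 1 and p = 1.
Every assignment with g10 = 0 has r = 0; there are 12 such assignment(s).

0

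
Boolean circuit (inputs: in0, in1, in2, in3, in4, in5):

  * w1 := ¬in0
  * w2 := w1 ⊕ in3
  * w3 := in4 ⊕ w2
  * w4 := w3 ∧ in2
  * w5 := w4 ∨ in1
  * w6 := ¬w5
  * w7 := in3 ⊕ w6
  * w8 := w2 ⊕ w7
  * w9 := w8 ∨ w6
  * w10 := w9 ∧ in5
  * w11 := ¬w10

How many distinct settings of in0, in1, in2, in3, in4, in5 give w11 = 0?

w11 = ¬w10 must be 0, so w10 = 1.
Enumerating the 64 input combinations, 22 give w11 = 0 and 42 give w11 = 1.

22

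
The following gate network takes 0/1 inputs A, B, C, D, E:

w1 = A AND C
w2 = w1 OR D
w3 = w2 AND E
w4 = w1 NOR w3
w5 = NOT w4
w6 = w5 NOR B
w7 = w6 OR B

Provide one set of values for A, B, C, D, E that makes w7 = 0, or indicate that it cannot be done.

A=1 B=0 C=0 D=1 E=1

w7 = w6 OR B must be 0, so both w6 = 0 and B = 0.
w6 = w5 NOR B must be 0, so at least one of w5, B is 1.
Check with A=1 B=0 C=0 D=1 E=1:
w1 = A AND C = 1 AND 0 = 0
w2 = w1 OR D = 0 OR 1 = 1
w3 = w2 AND E = 1 AND 1 = 1
w4 = w1 NOR w3 = 0 NOR 1 = 0
w5 = NOT w4 = NOT 0 = 1
w6 = w5 NOR B = 1 NOR 0 = 0
w7 = w6 OR B = 0 OR 0 = 0
So w7 = 0 as required.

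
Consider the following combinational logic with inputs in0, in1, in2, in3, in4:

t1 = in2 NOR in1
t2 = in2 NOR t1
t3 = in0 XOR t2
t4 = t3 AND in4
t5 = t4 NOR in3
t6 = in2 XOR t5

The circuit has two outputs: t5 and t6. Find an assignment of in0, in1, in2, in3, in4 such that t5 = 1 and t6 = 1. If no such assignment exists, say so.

in0=1, in1=0, in2=0, in3=0, in4=0

Check with in0=1, in1=0, in2=0, in3=0, in4=0:
t1 = in2 NOR in1 = 0 NOR 0 = 1
t2 = in2 NOR t1 = 0 NOR 1 = 0
t3 = in0 XOR t2 = 1 XOR 0 = 1
t4 = t3 AND in4 = 1 AND 0 = 0
t5 = t4 NOR in3 = 0 NOR 0 = 1
t6 = in2 XOR t5 = 0 XOR 1 = 1
So t5 = 1 and t6 = 1.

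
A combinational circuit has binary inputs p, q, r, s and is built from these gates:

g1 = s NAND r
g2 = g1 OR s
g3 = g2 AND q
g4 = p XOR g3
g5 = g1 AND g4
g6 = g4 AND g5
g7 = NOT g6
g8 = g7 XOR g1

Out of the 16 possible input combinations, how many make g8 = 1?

g8 = g7 XOR g1 must be 1, so g7 and g1 differ.
Enumerating the 16 input combinations, 10 give g8 = 1 and 6 give g8 = 0.

10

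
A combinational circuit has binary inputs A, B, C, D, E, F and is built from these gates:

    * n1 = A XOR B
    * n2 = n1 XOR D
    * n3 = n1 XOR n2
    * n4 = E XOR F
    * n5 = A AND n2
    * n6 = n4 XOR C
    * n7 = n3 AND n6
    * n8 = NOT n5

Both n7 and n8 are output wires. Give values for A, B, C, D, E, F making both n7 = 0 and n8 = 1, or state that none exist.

A=0 B=1 C=0 D=0 E=1 F=1

Check with A=0 B=1 C=0 D=0 E=1 F=1:
n1 = A XOR B = 0 XOR 1 = 1
n2 = n1 XOR D = 1 XOR 0 = 1
n3 = n1 XOR n2 = 1 XOR 1 = 0
n4 = E XOR F = 1 XOR 1 = 0
n5 = A AND n2 = 0 AND 1 = 0
n6 = n4 XOR C = 0 XOR 0 = 0
n7 = n3 AND n6 = 0 AND 0 = 0
n8 = NOT n5 = NOT 0 = 1
So n7 = 0 and n8 = 1.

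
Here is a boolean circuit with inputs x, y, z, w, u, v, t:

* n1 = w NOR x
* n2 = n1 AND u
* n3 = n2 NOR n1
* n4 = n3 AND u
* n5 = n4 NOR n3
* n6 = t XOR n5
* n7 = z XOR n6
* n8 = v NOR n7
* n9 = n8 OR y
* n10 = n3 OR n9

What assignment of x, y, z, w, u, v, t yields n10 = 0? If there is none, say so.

x=0, y=0, z=1, w=0, u=0, v=1, t=0

Check with x=0, y=0, z=1, w=0, u=0, v=1, t=0:
n1 = w NOR x = 0 NOR 0 = 1
n2 = n1 AND u = 1 AND 0 = 0
n3 = n2 NOR n1 = 0 NOR 1 = 0
n4 = n3 AND u = 0 AND 0 = 0
n5 = n4 NOR n3 = 0 NOR 0 = 1
n6 = t XOR n5 = 0 XOR 1 = 1
n7 = z XOR n6 = 1 XOR 1 = 0
n8 = v NOR n7 = 1 NOR 0 = 0
n9 = n8 OR y = 0 OR 0 = 0
n10 = n3 OR n9 = 0 OR 0 = 0
So n10 = 0 as required.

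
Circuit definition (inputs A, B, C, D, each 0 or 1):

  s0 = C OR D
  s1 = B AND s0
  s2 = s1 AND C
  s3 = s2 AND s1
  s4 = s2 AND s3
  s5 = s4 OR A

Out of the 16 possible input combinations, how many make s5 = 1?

s5 = s4 OR A must be 1, so at least one of s4, A is 1.
Enumerating the 16 input combinations, 10 give s5 = 1 and 6 give s5 = 0.

10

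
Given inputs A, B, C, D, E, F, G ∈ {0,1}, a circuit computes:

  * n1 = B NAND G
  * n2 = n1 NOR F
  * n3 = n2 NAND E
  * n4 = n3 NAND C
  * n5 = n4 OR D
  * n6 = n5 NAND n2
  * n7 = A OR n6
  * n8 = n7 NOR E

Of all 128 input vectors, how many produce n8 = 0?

125

n8 = n7 NOR E must be 0, so at least one of n7, E is 1.
Enumerating the 128 input combinations, 125 give n8 = 0 and 3 give n8 = 1.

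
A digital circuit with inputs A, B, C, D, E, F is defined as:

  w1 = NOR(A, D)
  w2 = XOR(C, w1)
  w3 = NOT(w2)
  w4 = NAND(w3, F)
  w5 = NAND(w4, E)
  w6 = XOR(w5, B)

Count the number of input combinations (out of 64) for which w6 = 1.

w6 = XOR(w5, B) must be 1, so w5 and B differ.
Enumerating the 64 input combinations, 32 give w6 = 1 and 32 give w6 = 0.

32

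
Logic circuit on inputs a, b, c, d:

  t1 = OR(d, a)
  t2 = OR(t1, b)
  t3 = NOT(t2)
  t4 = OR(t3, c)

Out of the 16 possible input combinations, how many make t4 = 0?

t4 = OR(t3, c) must be 0, so both t3 = 0 and c = 0.
t3 = NOT(t2) must be 0, so t2 = 1.
t2 = OR(t1, b) must be 1, so at least one of t1, b is 1.
Enumerating the 16 input combinations, 7 give t4 = 0 and 9 give t4 = 1.

7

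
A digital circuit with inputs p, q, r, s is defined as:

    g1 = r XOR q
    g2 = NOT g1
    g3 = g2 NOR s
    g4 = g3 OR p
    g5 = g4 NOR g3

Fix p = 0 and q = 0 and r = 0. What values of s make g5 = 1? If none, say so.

s=0

g5 = g4 NOR g3 must be 1, so both g4 = 0 and g3 = 0.
g4 = g3 OR p must be 0, so both g3 = 0 and p = 0.
Check with p = 0 and q = 0 and r = 0 and s=0:
g1 = r XOR q = 0 XOR 0 = 0
g2 = NOT g1 = NOT 0 = 1
g3 = g2 NOR s = 1 NOR 0 = 0
g4 = g3 OR p = 0 OR 0 = 0
g5 = g4 NOR g3 = 0 NOR 0 = 1
So g5 = 1.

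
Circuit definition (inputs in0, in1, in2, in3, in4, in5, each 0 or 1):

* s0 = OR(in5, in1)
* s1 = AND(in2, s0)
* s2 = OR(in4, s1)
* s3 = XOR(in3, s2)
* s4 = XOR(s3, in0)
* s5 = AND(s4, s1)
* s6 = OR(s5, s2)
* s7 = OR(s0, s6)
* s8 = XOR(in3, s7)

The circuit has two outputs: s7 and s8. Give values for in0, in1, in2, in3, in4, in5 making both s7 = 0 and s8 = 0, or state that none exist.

in0=1, in1=0, in2=1, in3=0, in4=0, in5=0

Check with in0=1, in1=0, in2=1, in3=0, in4=0, in5=0:
s0 = OR(in5, in1) = OR(0, 0) = 0
s1 = AND(in2, s0) = AND(1, 0) = 0
s2 = OR(in4, s1) = OR(0, 0) = 0
s3 = XOR(in3, s2) = XOR(0, 0) = 0
s4 = XOR(s3, in0) = XOR(0, 1) = 1
s5 = AND(s4, s1) = AND(1, 0) = 0
s6 = OR(s5, s2) = OR(0, 0) = 0
s7 = OR(s0, s6) = OR(0, 0) = 0
s8 = XOR(in3, s7) = XOR(0, 0) = 0
So s7 = 0 and s8 = 0.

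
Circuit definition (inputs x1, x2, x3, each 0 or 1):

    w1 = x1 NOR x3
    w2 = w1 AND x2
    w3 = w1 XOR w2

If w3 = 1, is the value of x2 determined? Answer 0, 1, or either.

0

w3 = w1 XOR w2 must be 1, so w1 and w2 differ.
Every assignment with w3 = 1 has x2 = 0; there are 1 such assignment(s).
  x1=0, x2=0, x3=0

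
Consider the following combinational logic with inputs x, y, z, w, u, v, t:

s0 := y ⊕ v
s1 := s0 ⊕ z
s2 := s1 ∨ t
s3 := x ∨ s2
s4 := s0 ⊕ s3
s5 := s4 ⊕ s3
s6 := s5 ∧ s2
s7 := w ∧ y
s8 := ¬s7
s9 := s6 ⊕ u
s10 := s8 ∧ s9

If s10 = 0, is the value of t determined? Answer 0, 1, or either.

Both values of t occur among assignments with s10 = 0:
  t=0: x=0, y=0, z=0, w=0, u=0, v=0, t=0
  t=1: x=0, y=0, z=0, w=0, u=0, v=0, t=1

either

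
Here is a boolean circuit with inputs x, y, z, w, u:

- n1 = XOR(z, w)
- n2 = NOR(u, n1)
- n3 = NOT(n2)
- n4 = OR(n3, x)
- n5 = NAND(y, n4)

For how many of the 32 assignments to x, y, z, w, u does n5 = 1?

18

n5 = NAND(y, n4) must be 1, so at least one of y, n4 is 0.
Enumerating the 32 input combinations, 18 give n5 = 1 and 14 give n5 = 0.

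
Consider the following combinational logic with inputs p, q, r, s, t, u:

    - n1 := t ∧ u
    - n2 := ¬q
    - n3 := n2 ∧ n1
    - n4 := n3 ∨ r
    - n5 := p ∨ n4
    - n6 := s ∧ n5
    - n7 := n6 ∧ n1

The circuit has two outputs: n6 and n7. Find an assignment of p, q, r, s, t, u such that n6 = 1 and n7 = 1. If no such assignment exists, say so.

Check with p=1 q=1 r=1 s=1 t=1 u=1:
n1 = t ∧ u = 1 ∧ 1 = 1
n2 = ¬q = ¬1 = 0
n3 = n2 ∧ n1 = 0 ∧ 1 = 0
n4 = n3 ∨ r = 0 ∨ 1 = 1
n5 = p ∨ n4 = 1 ∨ 1 = 1
n6 = s ∧ n5 = 1 ∧ 1 = 1
n7 = n6 ∧ n1 = 1 ∧ 1 = 1
So n6 = 1 and n7 = 1.

p=1 q=1 r=1 s=1 t=1 u=1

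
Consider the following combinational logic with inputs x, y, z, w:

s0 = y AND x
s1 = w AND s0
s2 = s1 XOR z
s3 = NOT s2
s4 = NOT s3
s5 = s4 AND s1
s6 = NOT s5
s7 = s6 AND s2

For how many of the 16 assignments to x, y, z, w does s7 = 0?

9

s7 = s6 AND s2 must be 0, so at least one of s6, s2 is 0.
Enumerating the 16 input combinations, 9 give s7 = 0 and 7 give s7 = 1.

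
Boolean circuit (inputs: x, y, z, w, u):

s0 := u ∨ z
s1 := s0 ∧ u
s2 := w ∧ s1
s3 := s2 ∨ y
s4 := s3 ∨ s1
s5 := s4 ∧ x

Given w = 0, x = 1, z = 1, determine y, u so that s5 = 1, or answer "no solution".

y=1 u=0

s5 = s4 ∧ x must be 1, so both s4 = 1 and x = 1.
Check with w = 0, x = 1, z = 1 and y=1, u=0:
s0 = u ∨ z = 0 ∨ 1 = 1
s1 = s0 ∧ u = 1 ∧ 0 = 0
s2 = w ∧ s1 = 0 ∧ 0 = 0
s3 = s2 ∨ y = 0 ∨ 1 = 1
s4 = s3 ∨ s1 = 1 ∨ 0 = 1
s5 = s4 ∧ x = 1 ∧ 1 = 1
So s5 = 1.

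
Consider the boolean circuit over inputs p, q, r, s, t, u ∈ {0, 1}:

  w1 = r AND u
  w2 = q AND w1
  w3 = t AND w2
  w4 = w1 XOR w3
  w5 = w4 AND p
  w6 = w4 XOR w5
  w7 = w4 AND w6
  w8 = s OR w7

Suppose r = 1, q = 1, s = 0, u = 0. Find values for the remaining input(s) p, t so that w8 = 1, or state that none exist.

no solution exists

With r = 1, q = 1, s = 0, u = 0 fixed, none of the 4 settings of p, t give w8 = 1.
For example, with p=1, t=0:
w1 = r AND u = 1 AND 0 = 0
w2 = q AND w1 = 1 AND 0 = 0
w3 = t AND w2 = 0 AND 0 = 0
w4 = w1 XOR w3 = 0 XOR 0 = 0
w5 = w4 AND p = 0 AND 1 = 0
w6 = w4 XOR w5 = 0 XOR 0 = 0
w7 = w4 AND w6 = 0 AND 0 = 0
w8 = s OR w7 = 0 OR 0 = 0
giving w8 = 0 ≠ 1.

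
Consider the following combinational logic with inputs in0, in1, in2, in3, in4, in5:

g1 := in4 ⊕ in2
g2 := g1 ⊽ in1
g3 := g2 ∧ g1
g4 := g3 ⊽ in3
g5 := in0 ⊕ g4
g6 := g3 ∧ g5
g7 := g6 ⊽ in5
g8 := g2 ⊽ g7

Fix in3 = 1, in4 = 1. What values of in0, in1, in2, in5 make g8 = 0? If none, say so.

Check with in3 = 1, in4 = 1 and in0=0, in1=1, in2=0, in5=0:
g1 = in4 ⊕ in2 = 1 ⊕ 0 = 1
g2 = g1 ⊽ in1 = 1 ⊽ 1 = 0
g3 = g2 ∧ g1 = 0 ∧ 1 = 0
g4 = g3 ⊽ in3 = 0 ⊽ 1 = 0
g5 = in0 ⊕ g4 = 0 ⊕ 0 = 0
g6 = g3 ∧ g5 = 0 ∧ 0 = 0
g7 = g6 ⊽ in5 = 0 ⊽ 0 = 1
g8 = g2 ⊽ g7 = 0 ⊽ 1 = 0
So g8 = 0.

in0=0 in1=1 in2=0 in5=0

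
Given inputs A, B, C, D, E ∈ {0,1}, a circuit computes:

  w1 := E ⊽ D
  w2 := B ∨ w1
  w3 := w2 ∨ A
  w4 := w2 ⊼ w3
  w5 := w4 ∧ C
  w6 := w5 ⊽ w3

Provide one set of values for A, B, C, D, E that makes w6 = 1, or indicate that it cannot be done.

w6 = w5 ⊽ w3 must be 1, so both w5 = 0 and w3 = 0.
Check with A=0 B=0 C=0 D=1 E=0:
w1 = E ⊽ D = 0 ⊽ 1 = 0
w2 = B ∨ w1 = 0 ∨ 0 = 0
w3 = w2 ∨ A = 0 ∨ 0 = 0
w4 = w2 ⊼ w3 = 0 ⊼ 0 = 1
w5 = w4 ∧ C = 1 ∧ 0 = 0
w6 = w5 ⊽ w3 = 0 ⊽ 0 = 1
So w6 = 1 as required.

A=0 B=0 C=0 D=1 E=0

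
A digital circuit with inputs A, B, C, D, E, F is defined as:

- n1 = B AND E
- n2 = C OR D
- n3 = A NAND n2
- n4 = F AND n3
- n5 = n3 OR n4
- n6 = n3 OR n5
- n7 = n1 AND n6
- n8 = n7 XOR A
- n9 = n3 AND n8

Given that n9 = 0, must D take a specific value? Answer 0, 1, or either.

Both values of D occur among assignments with n9 = 0:
  D=0: A=0, B=0, C=0, D=0, E=0, F=0
  D=1: A=0, B=0, C=0, D=1, E=0, F=0

either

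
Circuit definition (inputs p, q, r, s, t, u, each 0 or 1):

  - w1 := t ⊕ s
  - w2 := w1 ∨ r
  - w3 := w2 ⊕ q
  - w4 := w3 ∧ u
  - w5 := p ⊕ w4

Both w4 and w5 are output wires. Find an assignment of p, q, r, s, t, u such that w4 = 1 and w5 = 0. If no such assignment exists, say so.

Check with p=1 q=0 r=1 s=1 t=1 u=1:
w1 = t ⊕ s = 1 ⊕ 1 = 0
w2 = w1 ∨ r = 0 ∨ 1 = 1
w3 = w2 ⊕ q = 1 ⊕ 0 = 1
w4 = w3 ∧ u = 1 ∧ 1 = 1
w5 = p ⊕ w4 = 1 ⊕ 1 = 0
So w4 = 1 and w5 = 0.

p=1 q=0 r=1 s=1 t=1 u=1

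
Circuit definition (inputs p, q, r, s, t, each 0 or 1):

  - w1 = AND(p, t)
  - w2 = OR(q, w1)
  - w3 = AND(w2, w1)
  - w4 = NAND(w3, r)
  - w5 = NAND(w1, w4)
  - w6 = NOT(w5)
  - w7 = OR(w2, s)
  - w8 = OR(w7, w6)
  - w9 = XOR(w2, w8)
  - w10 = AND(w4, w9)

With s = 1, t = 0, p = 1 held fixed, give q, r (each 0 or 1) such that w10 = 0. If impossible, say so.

q=1, r=1

Check with s = 1, t = 0, p = 1 and q=1, r=1:
w1 = AND(p, t) = AND(1, 0) = 0
w2 = OR(q, w1) = OR(1, 0) = 1
w3 = AND(w2, w1) = AND(1, 0) = 0
w4 = NAND(w3, r) = NAND(0, 1) = 1
w5 = NAND(w1, w4) = NAND(0, 1) = 1
w6 = NOT(w5) = NOT 1 = 0
w7 = OR(w2, s) = OR(1, 1) = 1
w8 = OR(w7, w6) = OR(1, 0) = 1
w9 = XOR(w2, w8) = XOR(1, 1) = 0
w10 = AND(w4, w9) = AND(1, 0) = 0
So w10 = 0.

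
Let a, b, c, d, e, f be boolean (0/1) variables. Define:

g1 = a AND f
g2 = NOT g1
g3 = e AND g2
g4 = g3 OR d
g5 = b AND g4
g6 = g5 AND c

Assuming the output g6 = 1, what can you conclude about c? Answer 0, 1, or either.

1

g6 = g5 AND c must be 1, so both g5 = 1 and c = 1.
g5 = b AND g4 must be 1, so both b = 1 and g4 = 1.
Every assignment with g6 = 1 has c = 1; there are 11 such assignment(s).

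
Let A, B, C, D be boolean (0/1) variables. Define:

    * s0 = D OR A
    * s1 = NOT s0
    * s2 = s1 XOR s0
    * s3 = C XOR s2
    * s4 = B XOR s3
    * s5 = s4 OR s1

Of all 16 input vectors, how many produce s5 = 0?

s5 = s4 OR s1 must be 0, so both s4 = 0 and s1 = 0.
Enumerating the 16 input combinations, 6 give s5 = 0 and 10 give s5 = 1.

6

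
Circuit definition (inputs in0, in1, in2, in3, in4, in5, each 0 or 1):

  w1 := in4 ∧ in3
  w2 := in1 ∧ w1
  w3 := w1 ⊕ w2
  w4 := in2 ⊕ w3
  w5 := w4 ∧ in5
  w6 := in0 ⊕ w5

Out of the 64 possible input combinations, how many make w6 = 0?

w6 = in0 ⊕ w5 must be 0, so in0 and w5 are equal.
Enumerating the 64 input combinations, 32 give w6 = 0 and 32 give w6 = 1.

32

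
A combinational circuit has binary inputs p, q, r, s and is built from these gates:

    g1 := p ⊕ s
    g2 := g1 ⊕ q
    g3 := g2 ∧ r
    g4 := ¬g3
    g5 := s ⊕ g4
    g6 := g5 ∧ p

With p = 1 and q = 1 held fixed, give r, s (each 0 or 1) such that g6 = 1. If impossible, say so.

Check with p = 1 and q = 1 and r=1, s=1:
g1 = p ⊕ s = 1 ⊕ 1 = 0
g2 = g1 ⊕ q = 0 ⊕ 1 = 1
g3 = g2 ∧ r = 1 ∧ 1 = 1
g4 = ¬g3 = ¬1 = 0
g5 = s ⊕ g4 = 1 ⊕ 0 = 1
g6 = g5 ∧ p = 1 ∧ 1 = 1
So g6 = 1.

r=1 s=1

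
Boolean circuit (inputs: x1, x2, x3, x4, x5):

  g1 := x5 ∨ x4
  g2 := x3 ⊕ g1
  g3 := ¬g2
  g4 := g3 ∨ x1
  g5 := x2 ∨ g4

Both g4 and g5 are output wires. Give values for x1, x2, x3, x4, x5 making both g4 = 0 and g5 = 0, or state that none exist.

Check with x1=0, x2=0, x3=0, x4=1, x5=1:
g1 = x5 ∨ x4 = 1 ∨ 1 = 1
g2 = x3 ⊕ g1 = 0 ⊕ 1 = 1
g3 = ¬g2 = ¬1 = 0
g4 = g3 ∨ x1 = 0 ∨ 0 = 0
g5 = x2 ∨ g4 = 0 ∨ 0 = 0
So g4 = 0 and g5 = 0.

x1=0, x2=0, x3=0, x4=1, x5=1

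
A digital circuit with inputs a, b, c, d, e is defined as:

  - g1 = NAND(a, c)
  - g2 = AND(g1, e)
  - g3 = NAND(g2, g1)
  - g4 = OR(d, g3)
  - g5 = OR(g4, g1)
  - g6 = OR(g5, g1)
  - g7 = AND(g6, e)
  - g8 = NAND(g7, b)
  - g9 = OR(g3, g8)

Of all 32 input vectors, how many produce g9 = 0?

g9 = OR(g3, g8) must be 0, so both g3 = 0 and g8 = 0.
g3 = NAND(g2, g1) must be 0, so both g2 = 1 and g1 = 1.
g8 = NAND(g7, b) must be 0, so both g7 = 1 and b = 1.
Satisfying assignments:
  a=0, b=1, c=0, d=0, e=1
  a=0, b=1, c=0, d=1, e=1
  a=0, b=1, c=1, d=0, e=1
  a=0, b=1, c=1, d=1, e=1
  a=1, b=1, c=0, d=0, e=1
  a=1, b=1, c=0, d=1, e=1

6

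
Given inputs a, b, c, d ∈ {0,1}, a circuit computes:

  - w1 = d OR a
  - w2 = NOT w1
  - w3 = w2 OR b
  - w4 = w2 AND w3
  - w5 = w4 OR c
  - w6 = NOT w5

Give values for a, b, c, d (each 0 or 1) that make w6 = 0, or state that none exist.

a=0, b=1, c=0, d=0

w6 = NOT w5 must be 0, so w5 = 1.
w5 = w4 OR c must be 1, so at least one of w4, c is 1.
Check with a=0, b=1, c=0, d=0:
w1 = d OR a = 0 OR 0 = 0
w2 = NOT w1 = NOT 0 = 1
w3 = w2 OR b = 1 OR 1 = 1
w4 = w2 AND w3 = 1 AND 1 = 1
w5 = w4 OR c = 1 OR 0 = 1
w6 = NOT w5 = NOT 1 = 0
So w6 = 0 as required.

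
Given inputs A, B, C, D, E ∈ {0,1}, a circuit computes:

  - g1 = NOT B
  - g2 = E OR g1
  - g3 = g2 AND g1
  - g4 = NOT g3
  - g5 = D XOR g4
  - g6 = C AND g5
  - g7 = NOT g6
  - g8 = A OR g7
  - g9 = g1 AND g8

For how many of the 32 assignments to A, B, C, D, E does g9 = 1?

g9 = g1 AND g8 must be 1, so both g1 = 1 and g8 = 1.
g1 = NOT B must be 1, so B = 0.
g8 = A OR g7 must be 1, so at least one of A, g7 is 1.
Enumerating the 32 input combinations, 14 give g9 = 1 and 18 give g9 = 0.

14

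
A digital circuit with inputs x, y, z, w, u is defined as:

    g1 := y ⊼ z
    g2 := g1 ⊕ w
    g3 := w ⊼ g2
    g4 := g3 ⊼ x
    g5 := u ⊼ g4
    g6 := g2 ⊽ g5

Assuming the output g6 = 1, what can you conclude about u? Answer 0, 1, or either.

g6 = g2 ⊽ g5 must be 1, so both g2 = 0 and g5 = 0.
g2 = g1 ⊕ w must be 0, so g1 and w are equal.
g5 = u ⊼ g4 must be 0, so both u = 1 and g4 = 1.
Every assignment with g6 = 1 has u = 1; there are 4 such assignment(s).
  x=0, y=0, z=0, w=1, u=1
  x=0, y=0, z=1, w=1, u=1
  x=0, y=1, z=0, w=1, u=1
  x=0, y=1, z=1, w=0, u=1

1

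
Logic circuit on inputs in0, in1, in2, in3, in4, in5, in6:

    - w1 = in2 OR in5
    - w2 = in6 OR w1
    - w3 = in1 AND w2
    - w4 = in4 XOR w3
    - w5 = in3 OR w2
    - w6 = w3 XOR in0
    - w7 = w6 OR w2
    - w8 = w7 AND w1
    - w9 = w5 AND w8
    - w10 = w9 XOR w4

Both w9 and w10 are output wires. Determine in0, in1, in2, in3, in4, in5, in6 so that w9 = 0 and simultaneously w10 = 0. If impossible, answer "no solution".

Check with in0=1, in1=0, in2=0, in3=1, in4=0, in5=0, in6=1:
w1 = in2 OR in5 = 0 OR 0 = 0
w2 = in6 OR w1 = 1 OR 0 = 1
w3 = in1 AND w2 = 0 AND 1 = 0
w4 = in4 XOR w3 = 0 XOR 0 = 0
w5 = in3 OR w2 = 1 OR 1 = 1
w6 = w3 XOR in0 = 0 XOR 1 = 1
w7 = w6 OR w2 = 1 OR 1 = 1
w8 = w7 AND w1 = 1 AND 0 = 0
w9 = w5 AND w8 = 1 AND 0 = 0
w10 = w9 XOR w4 = 0 XOR 0 = 0
So w9 = 0 and w10 = 0.

in0=1, in1=0, in2=0, in3=1, in4=0, in5=0, in6=1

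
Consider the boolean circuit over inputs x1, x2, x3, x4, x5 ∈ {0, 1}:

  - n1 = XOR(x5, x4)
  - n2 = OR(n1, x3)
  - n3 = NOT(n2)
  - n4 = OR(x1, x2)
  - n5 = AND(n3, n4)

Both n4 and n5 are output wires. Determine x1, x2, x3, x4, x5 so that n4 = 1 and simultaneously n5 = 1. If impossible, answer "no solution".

Check with x1=1 x2=1 x3=0 x4=0 x5=0:
n1 = XOR(x5, x4) = XOR(0, 0) = 0
n2 = OR(n1, x3) = OR(0, 0) = 0
n3 = NOT(n2) = NOT 0 = 1
n4 = OR(x1, x2) = OR(1, 1) = 1
n5 = AND(n3, n4) = AND(1, 1) = 1
So n4 = 1 and n5 = 1.

x1=1 x2=1 x3=0 x4=0 x5=0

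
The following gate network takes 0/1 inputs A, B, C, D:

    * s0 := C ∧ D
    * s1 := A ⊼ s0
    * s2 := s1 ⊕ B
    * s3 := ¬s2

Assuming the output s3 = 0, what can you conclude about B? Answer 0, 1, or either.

either

Both values of B occur among assignments with s3 = 0:
  B=0: A=0, B=0, C=0, D=0
  B=1: A=1, B=1, C=1, D=1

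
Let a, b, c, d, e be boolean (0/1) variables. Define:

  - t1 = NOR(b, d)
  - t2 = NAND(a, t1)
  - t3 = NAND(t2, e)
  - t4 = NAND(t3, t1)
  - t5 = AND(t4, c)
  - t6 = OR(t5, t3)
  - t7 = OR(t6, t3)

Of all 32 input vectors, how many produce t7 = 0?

7

t7 = OR(t6, t3) must be 0, so both t6 = 0 and t3 = 0.
t6 = OR(t5, t3) must be 0, so both t5 = 0 and t3 = 0.
Enumerating the 32 input combinations, 7 give t7 = 0 and 25 give t7 = 1.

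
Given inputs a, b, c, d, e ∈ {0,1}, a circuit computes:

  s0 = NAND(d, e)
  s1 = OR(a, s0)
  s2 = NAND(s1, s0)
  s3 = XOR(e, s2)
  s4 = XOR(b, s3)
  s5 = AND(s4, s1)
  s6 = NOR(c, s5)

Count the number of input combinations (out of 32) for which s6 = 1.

9

s6 = NOR(c, s5) must be 1, so both c = 0 and s5 = 0.
s5 = AND(s4, s1) must be 0, so at least one of s4, s1 is 0.
Enumerating the 32 input combinations, 9 give s6 = 1 and 23 give s6 = 0.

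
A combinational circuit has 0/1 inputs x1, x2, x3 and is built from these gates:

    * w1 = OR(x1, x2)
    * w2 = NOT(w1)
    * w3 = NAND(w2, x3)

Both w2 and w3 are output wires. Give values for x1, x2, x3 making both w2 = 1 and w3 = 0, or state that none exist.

Check with x1=0, x2=0, x3=1:
w1 = OR(x1, x2) = OR(0, 0) = 0
w2 = NOT(w1) = NOT 0 = 1
w3 = NAND(w2, x3) = NAND(1, 1) = 0
So w2 = 1 and w3 = 0.

x1=0, x2=0, x3=1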